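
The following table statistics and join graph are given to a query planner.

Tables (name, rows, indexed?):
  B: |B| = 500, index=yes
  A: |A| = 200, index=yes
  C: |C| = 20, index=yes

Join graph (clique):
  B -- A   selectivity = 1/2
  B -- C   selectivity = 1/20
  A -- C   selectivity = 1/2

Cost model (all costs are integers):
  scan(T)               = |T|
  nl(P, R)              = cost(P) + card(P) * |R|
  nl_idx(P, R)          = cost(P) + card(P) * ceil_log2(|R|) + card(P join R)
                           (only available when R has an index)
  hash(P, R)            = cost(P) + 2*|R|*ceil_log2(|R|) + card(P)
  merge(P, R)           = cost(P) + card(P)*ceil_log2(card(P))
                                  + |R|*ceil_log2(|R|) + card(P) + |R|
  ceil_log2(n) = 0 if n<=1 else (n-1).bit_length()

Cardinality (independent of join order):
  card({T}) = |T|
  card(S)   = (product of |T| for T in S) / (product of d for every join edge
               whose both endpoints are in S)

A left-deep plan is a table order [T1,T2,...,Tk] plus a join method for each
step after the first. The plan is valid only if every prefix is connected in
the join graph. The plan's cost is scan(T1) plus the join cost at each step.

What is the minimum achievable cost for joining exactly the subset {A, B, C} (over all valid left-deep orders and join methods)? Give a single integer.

Selinger DP over subsets of {A,B,C}:
  {B}: scan cost=500, card=500
  {A}: scan cost=200, card=200
  {C}: scan cost=20, card=20
  {AB}: card=50000; try (A,hash)→4200, (B,merge)→7000, (A,merge)→7300, (B,hash)→9400, (B,nl_idx)→52000, (A,nl_idx)→54500 …(+2); best=4200 via (A,hash)
  {BC}: card=500; try (B,nl_idx)→700, (C,hash)→1200, (C,nl_idx)→3500, (B,merge)→5140, (C,merge)→5620, (B,hash)→9040 …(+2); best=700 via (B,nl_idx)
  {AC}: card=2000; try (C,hash)→600, (A,merge)→1940, (C,merge)→2120, (A,nl_idx)→2180, (C,nl_idx)→3200, (A,hash)→3240 …(+2); best=600 via (C,hash)
  {ABC}: card=25000; try (A,hash)→4400, (A,merge)→7500, (B,hash)→11600, (B,merge)→29600, (A,nl_idx)→29700, (B,nl_idx)→43600 …(+6); best=4400 via (A,hash)

4400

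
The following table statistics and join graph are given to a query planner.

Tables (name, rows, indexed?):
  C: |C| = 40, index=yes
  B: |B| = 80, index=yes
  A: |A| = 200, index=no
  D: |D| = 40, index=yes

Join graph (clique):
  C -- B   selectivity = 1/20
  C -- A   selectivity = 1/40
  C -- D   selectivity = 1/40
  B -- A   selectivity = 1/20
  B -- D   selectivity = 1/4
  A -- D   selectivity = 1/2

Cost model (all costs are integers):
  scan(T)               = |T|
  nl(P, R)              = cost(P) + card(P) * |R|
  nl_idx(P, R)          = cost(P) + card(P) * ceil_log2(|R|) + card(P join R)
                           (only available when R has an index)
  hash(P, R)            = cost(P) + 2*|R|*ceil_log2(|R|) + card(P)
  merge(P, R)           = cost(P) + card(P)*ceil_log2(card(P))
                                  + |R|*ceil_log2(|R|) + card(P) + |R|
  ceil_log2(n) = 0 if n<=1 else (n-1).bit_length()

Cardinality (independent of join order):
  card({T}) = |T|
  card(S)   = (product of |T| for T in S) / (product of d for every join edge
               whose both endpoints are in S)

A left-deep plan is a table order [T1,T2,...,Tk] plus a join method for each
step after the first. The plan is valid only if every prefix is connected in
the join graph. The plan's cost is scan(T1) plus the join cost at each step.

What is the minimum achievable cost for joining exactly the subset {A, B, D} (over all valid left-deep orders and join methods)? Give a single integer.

2800

Selinger DP over subsets of {A,B,D}:
  {B}: scan cost=80, card=80
  {A}: scan cost=200, card=200
  {D}: scan cost=40, card=40
  {AB}: card=800; try (B,hash)→1520, (B,nl_idx)→2400, (A,merge)→2520, (B,merge)→2640, (A,hash)→3360, (A,nl)→16080 …(+1); best=1520 via (B,hash)
  {BD}: card=800; try (D,hash)→640, (B,merge)→960, (D,merge)→1000, (B,nl_idx)→1120, (B,hash)→1200, (D,nl_idx)→1360 …(+2); best=640 via (D,hash)
  {AD}: card=4000; try (D,hash)→880, (A,merge)→2120, (D,merge)→2280, (A,hash)→3280, (D,nl_idx)→5400, (A,nl)→8040 …(+1); best=880 via (D,hash)
  {ABD}: card=4000; try (D,hash)→2800, (A,hash)→4640, (B,hash)→6000, (D,nl_idx)→10320, (D,merge)→10600, (A,merge)→11240 …(+5); best=2800 via (D,hash)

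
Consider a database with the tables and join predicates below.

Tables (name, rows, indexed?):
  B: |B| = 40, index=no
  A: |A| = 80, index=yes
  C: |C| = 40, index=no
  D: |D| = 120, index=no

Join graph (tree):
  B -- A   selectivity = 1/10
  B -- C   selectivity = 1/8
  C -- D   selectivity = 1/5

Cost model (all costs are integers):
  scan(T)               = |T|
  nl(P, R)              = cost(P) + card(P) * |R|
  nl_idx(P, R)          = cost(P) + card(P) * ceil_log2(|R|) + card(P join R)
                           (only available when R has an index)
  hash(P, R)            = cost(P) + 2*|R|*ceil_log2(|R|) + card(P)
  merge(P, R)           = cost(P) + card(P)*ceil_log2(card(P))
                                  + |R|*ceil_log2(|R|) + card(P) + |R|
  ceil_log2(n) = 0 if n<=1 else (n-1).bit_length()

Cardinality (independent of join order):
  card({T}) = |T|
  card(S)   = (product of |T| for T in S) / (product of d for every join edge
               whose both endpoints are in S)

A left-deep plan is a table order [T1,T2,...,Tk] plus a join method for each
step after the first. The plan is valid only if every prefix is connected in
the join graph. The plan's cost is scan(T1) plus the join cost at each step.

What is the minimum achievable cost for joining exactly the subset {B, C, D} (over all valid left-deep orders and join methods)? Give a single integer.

Selinger DP over subsets of {B,C,D}:
  {B}: scan cost=40, card=40
  {C}: scan cost=40, card=40
  {D}: scan cost=120, card=120
  {BC}: card=200; try (C,hash)→560, (B,hash)→560, (C,merge)→600, (B,merge)→600, (C,nl)→1640, (B,nl)→1640; best=560 via (C,hash)
  {CD}: card=960; try (C,hash)→720, (D,merge)→1280, (C,merge)→1360, (D,hash)→1760, (D,nl)→4840, (C,nl)→4920; best=720 via (C,hash)
  {BCD}: card=4800; try (B,hash)→2160, (D,hash)→2440, (D,merge)→3320, (B,merge)→11560, (D,nl)→24560, (B,nl)→39120; best=2160 via (B,hash)

2160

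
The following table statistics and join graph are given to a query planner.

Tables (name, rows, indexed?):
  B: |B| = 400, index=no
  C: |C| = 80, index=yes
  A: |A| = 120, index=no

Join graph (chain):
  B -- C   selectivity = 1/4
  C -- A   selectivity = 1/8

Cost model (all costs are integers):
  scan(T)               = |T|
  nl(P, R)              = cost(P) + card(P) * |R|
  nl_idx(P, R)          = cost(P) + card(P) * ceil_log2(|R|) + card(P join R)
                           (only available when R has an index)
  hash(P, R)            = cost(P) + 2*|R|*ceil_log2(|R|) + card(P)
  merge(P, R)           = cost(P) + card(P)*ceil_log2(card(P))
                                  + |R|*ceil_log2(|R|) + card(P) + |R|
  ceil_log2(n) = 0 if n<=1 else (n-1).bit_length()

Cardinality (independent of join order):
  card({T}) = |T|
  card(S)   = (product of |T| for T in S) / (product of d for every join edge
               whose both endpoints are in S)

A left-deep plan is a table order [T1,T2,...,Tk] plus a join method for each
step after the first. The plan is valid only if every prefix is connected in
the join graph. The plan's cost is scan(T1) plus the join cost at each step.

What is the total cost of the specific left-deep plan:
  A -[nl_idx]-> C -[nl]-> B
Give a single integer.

step 1: scan A: cost=120, card=120
step 2: join C via nl_idx
    card(P join C) = 120*80/(8) = 1200
    cost = 120 + 120*7 + 1200 = 2160
step 3: join B via nl
    card(P join B) = 1200*400/(4) = 120000
    cost = 2160 + 1200*400 = 482160

482160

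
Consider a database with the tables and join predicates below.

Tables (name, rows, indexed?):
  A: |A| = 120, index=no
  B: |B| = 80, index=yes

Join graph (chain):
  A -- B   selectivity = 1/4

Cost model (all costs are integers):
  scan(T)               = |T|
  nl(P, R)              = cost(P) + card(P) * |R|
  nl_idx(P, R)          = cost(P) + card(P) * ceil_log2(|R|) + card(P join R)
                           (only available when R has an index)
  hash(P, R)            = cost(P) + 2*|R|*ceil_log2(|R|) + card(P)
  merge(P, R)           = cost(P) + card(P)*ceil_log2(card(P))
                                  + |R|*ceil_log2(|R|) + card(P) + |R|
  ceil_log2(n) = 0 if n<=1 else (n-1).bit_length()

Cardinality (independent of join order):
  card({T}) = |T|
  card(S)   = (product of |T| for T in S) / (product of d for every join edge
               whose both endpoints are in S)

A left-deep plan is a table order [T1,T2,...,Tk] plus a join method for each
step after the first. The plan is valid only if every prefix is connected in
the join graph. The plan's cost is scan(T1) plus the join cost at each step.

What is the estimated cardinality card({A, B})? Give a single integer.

2400

Tables in S: A(120), B(80)
Edges inside S: A-B(d=4)
numerator = 120 * 80 = 9600
denominator = 4 = 4
card(S) = 9600 / 4 = 2400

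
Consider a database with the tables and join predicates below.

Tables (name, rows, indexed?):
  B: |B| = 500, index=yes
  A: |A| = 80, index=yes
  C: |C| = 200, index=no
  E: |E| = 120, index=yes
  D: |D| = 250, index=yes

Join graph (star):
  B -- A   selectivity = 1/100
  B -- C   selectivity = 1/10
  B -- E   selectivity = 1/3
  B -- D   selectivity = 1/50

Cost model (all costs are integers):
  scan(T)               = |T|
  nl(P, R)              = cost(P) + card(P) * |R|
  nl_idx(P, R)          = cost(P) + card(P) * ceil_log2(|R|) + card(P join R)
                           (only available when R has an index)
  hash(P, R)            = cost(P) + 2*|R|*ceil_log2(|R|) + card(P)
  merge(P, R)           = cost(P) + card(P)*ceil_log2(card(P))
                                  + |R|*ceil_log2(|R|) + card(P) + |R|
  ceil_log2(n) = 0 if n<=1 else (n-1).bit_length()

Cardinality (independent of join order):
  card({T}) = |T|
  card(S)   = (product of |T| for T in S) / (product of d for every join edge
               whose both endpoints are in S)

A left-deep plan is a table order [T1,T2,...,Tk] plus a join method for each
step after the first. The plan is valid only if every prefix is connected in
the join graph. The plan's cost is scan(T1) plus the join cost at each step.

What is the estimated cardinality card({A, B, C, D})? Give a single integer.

Tables in S: A(80), B(500), C(200), D(250)
Edges inside S: B-A(d=100), B-C(d=10), B-D(d=50)
numerator = 80 * 500 * 200 * 250 = 2000000000
denominator = 100 * 10 * 50 = 50000
card(S) = 2000000000 / 50000 = 40000

40000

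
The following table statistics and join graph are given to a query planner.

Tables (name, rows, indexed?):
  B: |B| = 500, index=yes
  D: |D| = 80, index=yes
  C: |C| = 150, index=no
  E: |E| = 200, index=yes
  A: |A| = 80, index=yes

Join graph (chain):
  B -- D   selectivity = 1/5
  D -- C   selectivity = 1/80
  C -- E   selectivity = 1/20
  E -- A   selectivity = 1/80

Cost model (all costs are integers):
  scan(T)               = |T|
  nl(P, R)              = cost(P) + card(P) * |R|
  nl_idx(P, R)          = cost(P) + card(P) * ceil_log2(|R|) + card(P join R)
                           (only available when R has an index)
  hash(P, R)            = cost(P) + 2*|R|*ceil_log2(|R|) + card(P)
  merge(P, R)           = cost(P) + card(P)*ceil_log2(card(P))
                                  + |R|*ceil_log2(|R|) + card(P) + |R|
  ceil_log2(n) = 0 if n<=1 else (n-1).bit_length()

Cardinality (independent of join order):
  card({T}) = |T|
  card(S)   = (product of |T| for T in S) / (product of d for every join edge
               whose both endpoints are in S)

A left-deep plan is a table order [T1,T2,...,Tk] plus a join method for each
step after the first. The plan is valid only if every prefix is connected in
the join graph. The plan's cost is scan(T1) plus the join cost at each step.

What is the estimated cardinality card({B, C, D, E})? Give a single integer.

Tables in S: B(500), C(150), D(80), E(200)
Edges inside S: B-D(d=5), D-C(d=80), C-E(d=20)
numerator = 500 * 150 * 80 * 200 = 1200000000
denominator = 5 * 80 * 20 = 8000
card(S) = 1200000000 / 8000 = 150000

150000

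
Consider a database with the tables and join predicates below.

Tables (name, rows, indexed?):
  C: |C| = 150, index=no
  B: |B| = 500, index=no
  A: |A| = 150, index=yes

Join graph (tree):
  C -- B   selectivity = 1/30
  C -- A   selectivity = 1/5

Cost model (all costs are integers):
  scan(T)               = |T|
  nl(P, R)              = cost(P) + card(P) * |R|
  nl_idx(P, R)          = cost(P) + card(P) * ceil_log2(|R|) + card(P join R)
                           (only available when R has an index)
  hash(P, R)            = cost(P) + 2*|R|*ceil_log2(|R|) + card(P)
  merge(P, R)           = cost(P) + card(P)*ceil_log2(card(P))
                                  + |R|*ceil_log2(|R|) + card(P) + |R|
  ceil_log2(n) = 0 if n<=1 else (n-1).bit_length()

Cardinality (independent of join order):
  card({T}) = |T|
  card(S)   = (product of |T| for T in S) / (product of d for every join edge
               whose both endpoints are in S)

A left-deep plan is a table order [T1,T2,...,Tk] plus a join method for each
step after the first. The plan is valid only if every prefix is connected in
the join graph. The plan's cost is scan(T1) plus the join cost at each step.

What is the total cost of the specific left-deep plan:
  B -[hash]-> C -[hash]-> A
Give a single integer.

8300

step 1: scan B: cost=500, card=500
step 2: join C via hash
    card(P join C) = 500*150/(30) = 2500
    cost = 500 + 2*150*8 + 500 = 3400
step 3: join A via hash
    card(P join A) = 2500*150/(5) = 75000
    cost = 3400 + 2*150*8 + 2500 = 8300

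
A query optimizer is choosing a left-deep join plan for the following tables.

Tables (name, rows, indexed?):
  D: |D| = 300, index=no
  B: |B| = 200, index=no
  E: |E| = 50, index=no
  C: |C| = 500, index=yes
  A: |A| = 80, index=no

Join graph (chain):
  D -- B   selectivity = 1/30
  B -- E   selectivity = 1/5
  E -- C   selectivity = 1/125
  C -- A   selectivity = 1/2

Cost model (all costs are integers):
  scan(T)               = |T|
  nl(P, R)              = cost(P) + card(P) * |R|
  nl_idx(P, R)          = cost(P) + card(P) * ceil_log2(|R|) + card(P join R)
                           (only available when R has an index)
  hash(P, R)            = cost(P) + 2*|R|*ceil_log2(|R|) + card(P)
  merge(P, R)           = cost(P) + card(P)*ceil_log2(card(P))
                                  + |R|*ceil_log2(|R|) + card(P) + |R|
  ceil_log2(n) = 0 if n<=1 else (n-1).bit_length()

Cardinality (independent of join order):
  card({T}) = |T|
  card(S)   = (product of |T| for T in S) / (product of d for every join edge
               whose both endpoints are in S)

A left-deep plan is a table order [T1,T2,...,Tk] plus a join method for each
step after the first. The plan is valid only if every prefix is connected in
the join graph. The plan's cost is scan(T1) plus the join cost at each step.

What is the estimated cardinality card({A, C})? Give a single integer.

Tables in S: A(80), C(500)
Edges inside S: C-A(d=2)
numerator = 80 * 500 = 40000
denominator = 2 = 2
card(S) = 40000 / 2 = 20000

20000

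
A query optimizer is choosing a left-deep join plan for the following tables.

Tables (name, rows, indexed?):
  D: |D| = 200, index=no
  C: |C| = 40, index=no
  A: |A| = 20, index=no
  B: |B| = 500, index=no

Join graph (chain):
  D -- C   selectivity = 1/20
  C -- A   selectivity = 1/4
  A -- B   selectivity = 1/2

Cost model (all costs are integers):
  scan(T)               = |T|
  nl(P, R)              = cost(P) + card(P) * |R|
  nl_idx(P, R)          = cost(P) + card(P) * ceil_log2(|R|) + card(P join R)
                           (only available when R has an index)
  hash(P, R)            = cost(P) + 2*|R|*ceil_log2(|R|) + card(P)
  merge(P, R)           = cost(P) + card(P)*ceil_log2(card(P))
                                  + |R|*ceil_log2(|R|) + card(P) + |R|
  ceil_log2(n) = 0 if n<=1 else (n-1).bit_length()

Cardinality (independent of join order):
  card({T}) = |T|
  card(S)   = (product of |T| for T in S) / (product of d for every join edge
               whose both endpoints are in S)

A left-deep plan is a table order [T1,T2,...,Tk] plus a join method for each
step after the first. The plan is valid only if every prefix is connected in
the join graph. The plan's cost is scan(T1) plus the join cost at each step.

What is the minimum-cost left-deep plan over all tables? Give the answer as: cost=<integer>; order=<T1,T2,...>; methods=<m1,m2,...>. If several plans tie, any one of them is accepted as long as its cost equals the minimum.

cost=12480; order=D,C,A,B; methods=hash,hash,hash

Selinger DP (subsets sized 1..n):
  {D}: scan cost=200, card=200
  {C}: scan cost=40, card=40
  {A}: scan cost=20, card=20
  {B}: scan cost=500, card=500
  {CD}: card=400; try (C,hash)→880, (D,merge)→2120, (C,merge)→2280, (D,hash)→3280, (D,nl)→8040, (C,nl)→8200; best=880 via (C,hash)
  {AC}: card=200; try (A,hash)→280, (C,merge)→420, (A,merge)→440, (C,hash)→520, (C,nl)→820, (A,nl)→840; best=280 via (A,hash)
  {AB}: card=5000; try (A,hash)→1200, (B,merge)→5140, (A,merge)→5620, (B,hash)→9040, (B,nl)→10020, (A,nl)→10500; best=1200 via (A,hash)
  {ACD}: card=2000; try (A,hash)→1480, (D,hash)→3680, (D,merge)→3880, (A,merge)→5000, (A,nl)→8880, (D,nl)→40280; best=1480 via (A,hash)
  {ABC}: card=50000; try (C,hash)→6680, (B,merge)→7080, (B,hash)→9480, (C,merge)→71480, (B,nl)→100280, (C,nl)→201200; best=6680 via (C,hash)
  {ABCD}: card=500000; try (B,hash)→12480, (B,merge)→30480, (D,hash)→59880, (D,merge)→858480, (B,nl)→1001480, (D,nl)→10006680; best=12480 via (B,hash)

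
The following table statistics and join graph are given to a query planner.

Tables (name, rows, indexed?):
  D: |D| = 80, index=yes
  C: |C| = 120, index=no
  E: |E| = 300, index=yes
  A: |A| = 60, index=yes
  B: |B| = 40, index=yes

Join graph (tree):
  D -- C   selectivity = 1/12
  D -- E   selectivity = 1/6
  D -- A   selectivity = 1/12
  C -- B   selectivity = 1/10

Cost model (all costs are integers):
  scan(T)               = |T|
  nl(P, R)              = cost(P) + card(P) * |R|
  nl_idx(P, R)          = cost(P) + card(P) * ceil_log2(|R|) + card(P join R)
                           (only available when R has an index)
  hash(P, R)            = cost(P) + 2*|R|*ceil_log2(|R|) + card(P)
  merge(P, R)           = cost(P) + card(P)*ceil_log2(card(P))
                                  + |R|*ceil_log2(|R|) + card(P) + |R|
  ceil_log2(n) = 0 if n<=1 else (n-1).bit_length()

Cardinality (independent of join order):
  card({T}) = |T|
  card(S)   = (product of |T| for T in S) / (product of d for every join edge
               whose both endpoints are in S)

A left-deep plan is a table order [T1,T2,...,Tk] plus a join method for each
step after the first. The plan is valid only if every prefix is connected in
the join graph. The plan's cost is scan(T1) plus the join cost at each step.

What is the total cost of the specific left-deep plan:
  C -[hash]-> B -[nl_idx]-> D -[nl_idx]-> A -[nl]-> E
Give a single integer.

step 1: scan C: cost=120, card=120
step 2: join B via hash
    card(P join B) = 120*40/(10) = 480
    cost = 120 + 2*40*6 + 120 = 720
step 3: join D via nl_idx
    card(P join D) = 480*80/(12) = 3200
    cost = 720 + 480*7 + 3200 = 7280
step 4: join A via nl_idx
    card(P join A) = 3200*60/(12) = 16000
    cost = 7280 + 3200*6 + 16000 = 42480
step 5: join E via nl
    card(P join E) = 16000*300/(6) = 800000
    cost = 42480 + 16000*300 = 4842480

4842480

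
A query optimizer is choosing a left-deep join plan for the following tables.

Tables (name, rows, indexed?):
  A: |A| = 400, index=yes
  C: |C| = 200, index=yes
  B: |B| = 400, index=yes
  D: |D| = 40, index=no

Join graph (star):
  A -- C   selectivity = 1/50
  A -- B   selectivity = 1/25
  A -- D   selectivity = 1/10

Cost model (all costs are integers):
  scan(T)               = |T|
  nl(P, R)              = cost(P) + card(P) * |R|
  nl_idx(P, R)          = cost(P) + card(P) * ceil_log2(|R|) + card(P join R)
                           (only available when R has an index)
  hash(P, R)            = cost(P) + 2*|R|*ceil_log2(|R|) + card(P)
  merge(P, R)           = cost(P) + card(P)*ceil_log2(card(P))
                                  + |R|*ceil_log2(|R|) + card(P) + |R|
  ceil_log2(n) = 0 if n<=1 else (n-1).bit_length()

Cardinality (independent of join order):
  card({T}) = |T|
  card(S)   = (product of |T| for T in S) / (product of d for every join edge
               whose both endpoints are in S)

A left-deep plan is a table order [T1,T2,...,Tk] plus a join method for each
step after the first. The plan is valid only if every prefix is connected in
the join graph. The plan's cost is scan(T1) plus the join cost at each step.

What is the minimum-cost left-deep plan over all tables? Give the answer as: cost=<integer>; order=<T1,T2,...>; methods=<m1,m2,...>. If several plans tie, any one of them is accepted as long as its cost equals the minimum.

Selinger DP (subsets sized 1..n):
  {A}: scan cost=400, card=400
  {C}: scan cost=200, card=200
  {B}: scan cost=400, card=400
  {D}: scan cost=40, card=40
  {AC}: card=1600; try (A,nl_idx)→3600, (C,hash)→4000, (C,nl_idx)→5200, (A,merge)→6000, (C,merge)→6200, (A,hash)→7600 …(+2); best=3600 via (A,nl_idx)
  {AB}: card=6400; try (B,hash)→8000, (A,hash)→8000, (B,merge)→8400, (A,merge)→8400, (B,nl_idx)→10400, (A,nl_idx)→10400 …(+2); best=8000 via (B,hash)
  {AD}: card=1600; try (D,hash)→1280, (A,nl_idx)→2000, (A,merge)→4320, (D,merge)→4680, (A,hash)→7280, (A,nl)→16040 …(+1); best=1280 via (D,hash)
  {ABC}: card=25600; try (B,hash)→12400, (C,hash)→17600, (B,merge)→26800, (B,nl_idx)→43600, (C,nl_idx)→84800, (C,merge)→99400 …(+2); best=12400 via (B,hash)
  {ACD}: card=6400; try (D,hash)→5680, (C,hash)→6080, (C,nl_idx)→20480, (C,merge)→22280, (D,merge)→23080, (D,nl)→67600 …(+1); best=5680 via (D,hash)
  {ABD}: card=25600; try (B,hash)→10080, (D,hash)→14880, (B,merge)→24480, (B,nl_idx)→41280, (D,merge)→97880, (D,nl)→264000 …(+1); best=10080 via (B,hash)
  {ABCD}: card=102400; try (B,hash)→19280, (D,hash)→38480, (C,hash)→38880, (B,merge)→99280, (B,nl_idx)→165680, (C,nl_idx)→317280 …(+5); best=19280 via (B,hash)

cost=19280; order=C,A,D,B; methods=nl_idx,hash,hash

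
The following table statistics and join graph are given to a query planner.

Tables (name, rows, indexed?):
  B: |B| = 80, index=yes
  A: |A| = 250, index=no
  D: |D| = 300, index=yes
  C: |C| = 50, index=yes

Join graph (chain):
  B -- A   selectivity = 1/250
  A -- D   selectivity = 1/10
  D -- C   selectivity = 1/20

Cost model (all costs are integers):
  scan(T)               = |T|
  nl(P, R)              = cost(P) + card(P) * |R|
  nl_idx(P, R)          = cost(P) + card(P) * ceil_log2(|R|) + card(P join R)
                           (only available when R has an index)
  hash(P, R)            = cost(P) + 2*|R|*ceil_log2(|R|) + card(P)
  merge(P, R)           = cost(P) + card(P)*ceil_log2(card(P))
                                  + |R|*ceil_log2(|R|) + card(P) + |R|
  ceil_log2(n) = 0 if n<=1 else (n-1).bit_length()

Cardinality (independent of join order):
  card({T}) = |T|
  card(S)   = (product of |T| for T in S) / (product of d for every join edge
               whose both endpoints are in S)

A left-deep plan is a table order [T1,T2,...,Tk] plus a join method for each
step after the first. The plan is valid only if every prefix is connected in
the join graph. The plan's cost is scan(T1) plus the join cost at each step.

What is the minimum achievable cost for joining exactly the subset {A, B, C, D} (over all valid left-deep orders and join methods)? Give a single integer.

Selinger DP over subsets of {A,B,C,D}:
  {B}: scan cost=80, card=80
  {A}: scan cost=250, card=250
  {D}: scan cost=300, card=300
  {C}: scan cost=50, card=50
  {AB}: card=80; try (B,hash)→1620, (B,nl_idx)→2080, (A,merge)→2970, (B,merge)→3140, (A,hash)→4160, (A,nl)→20080 …(+1); best=1620 via (B,hash)
  {AD}: card=7500; try (A,hash)→4600, (D,merge)→5500, (A,merge)→5550, (D,hash)→5900, (D,nl_idx)→10000, (D,nl)→75250 …(+1); best=4600 via (A,hash)
  {CD}: card=750; try (C,hash)→1200, (D,nl_idx)→1250, (C,nl_idx)→2850, (D,merge)→3400, (C,merge)→3650, (D,hash)→5500 …(+2); best=1200 via (C,hash)
  {ABD}: card=2400; try (D,nl_idx)→4740, (D,merge)→5260, (D,hash)→7100, (B,hash)→13220, (D,nl)→25620, (B,nl_idx)→59500 …(+2); best=4740 via (D,nl_idx)
  {ACD}: card=18750; try (A,hash)→5950, (A,merge)→11700, (C,hash)→12700, (C,nl_idx)→68350, (C,merge)→109950, (A,nl)→188700 …(+1); best=5950 via (A,hash)
  {ABCD}: card=6000; try (C,hash)→7740, (C,nl_idx)→25140, (B,hash)→25820, (C,merge)→36290, (C,nl)→124740, (B,nl_idx)→143200 …(+2); best=7740 via (C,hash)

7740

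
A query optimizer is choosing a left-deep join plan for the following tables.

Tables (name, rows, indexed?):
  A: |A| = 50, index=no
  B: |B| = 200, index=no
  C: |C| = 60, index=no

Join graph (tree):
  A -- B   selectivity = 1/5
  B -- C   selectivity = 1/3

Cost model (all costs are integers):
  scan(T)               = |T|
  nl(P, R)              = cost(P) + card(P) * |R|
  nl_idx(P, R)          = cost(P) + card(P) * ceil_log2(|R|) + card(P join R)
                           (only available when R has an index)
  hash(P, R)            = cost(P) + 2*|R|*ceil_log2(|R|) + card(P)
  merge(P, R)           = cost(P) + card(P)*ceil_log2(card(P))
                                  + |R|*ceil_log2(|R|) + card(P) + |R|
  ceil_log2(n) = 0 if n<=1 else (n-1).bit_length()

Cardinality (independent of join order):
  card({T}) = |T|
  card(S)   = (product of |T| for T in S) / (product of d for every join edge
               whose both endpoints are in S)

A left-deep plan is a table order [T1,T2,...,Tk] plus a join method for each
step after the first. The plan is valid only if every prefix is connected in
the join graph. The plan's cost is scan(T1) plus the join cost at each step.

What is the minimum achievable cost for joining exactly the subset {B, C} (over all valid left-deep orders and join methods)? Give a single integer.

Selinger DP over subsets of {B,C}:
  {B}: scan cost=200, card=200
  {C}: scan cost=60, card=60
  {BC}: card=4000; try (C,hash)→1120, (B,merge)→2280, (C,merge)→2420, (B,hash)→3320, (B,nl)→12060, (C,nl)→12200; best=1120 via (C,hash)

1120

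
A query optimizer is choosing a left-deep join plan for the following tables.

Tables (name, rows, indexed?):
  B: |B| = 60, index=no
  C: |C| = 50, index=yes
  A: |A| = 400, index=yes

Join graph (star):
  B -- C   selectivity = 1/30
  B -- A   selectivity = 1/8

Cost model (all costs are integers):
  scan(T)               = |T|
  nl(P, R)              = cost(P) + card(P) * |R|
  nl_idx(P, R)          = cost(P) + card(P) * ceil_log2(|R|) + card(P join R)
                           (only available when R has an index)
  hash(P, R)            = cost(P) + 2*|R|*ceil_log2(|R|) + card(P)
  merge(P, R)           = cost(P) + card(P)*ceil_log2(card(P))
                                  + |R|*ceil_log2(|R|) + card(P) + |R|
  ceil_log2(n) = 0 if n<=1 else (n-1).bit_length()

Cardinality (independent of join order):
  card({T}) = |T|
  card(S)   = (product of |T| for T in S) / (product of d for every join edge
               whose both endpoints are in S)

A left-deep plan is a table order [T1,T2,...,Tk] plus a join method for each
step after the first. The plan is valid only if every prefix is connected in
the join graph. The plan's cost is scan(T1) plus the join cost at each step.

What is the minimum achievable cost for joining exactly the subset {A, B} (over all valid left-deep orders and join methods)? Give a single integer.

1520

Selinger DP over subsets of {A,B}:
  {B}: scan cost=60, card=60
  {A}: scan cost=400, card=400
  {AB}: card=3000; try (B,hash)→1520, (A,nl_idx)→3600, (A,merge)→4480, (B,merge)→4820, (A,hash)→7320, (A,nl)→24060 …(+1); best=1520 via (B,hash)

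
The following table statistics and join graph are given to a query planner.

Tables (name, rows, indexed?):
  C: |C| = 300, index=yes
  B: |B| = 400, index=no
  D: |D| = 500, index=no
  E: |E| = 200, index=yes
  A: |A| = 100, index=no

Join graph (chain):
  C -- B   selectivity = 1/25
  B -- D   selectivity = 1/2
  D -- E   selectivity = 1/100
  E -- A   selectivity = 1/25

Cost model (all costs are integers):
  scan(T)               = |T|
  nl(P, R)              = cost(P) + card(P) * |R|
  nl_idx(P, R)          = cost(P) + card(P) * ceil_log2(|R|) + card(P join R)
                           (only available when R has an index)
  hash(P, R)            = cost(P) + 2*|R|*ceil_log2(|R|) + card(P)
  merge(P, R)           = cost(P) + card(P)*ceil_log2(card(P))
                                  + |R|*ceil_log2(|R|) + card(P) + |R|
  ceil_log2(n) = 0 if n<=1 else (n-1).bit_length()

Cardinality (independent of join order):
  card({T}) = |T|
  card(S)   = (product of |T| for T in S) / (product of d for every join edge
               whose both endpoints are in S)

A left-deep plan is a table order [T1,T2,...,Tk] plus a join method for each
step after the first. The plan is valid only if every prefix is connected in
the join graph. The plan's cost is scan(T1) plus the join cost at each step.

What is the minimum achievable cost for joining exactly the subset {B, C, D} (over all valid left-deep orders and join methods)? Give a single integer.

20000

Selinger DP over subsets of {B,C,D}:
  {C}: scan cost=300, card=300
  {B}: scan cost=400, card=400
  {D}: scan cost=500, card=500
  {BC}: card=4800; try (C,hash)→6200, (B,merge)→7300, (C,merge)→7400, (B,hash)→7800, (C,nl_idx)→8800, (B,nl)→120300 …(+1); best=6200 via (C,hash)
  {BD}: card=100000; try (B,hash)→8200, (D,merge)→9400, (B,merge)→9500, (D,hash)→9800, (D,nl)→200400, (B,nl)→200500; best=8200 via (B,hash)
  {BCD}: card=1200000; try (D,hash)→20000, (D,merge)→78400, (C,hash)→113600, (C,merge)→1811200, (C,nl_idx)→2108200, (D,nl)→2406200 …(+1); best=20000 via (D,hash)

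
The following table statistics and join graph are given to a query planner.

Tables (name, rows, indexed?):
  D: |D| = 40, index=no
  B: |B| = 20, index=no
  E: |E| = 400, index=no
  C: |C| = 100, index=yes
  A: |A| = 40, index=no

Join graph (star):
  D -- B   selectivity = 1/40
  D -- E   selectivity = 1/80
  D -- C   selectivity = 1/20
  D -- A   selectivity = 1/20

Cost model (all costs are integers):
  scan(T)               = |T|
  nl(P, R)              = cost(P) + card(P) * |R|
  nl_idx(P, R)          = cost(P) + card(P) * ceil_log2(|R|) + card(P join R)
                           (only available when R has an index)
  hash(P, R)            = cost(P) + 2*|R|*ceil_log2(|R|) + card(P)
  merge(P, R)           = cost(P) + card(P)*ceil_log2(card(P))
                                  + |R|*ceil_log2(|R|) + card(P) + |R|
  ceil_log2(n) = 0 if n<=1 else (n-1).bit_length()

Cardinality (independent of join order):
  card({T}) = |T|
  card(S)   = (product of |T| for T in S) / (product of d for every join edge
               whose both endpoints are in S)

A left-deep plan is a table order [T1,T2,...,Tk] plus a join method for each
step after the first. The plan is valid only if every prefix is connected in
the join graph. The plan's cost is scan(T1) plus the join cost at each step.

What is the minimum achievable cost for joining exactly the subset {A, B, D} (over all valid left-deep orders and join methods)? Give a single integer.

Selinger DP over subsets of {A,B,D}:
  {D}: scan cost=40, card=40
  {B}: scan cost=20, card=20
  {A}: scan cost=40, card=40
  {BD}: card=20; try (B,hash)→280, (D,merge)→420, (B,merge)→440, (D,hash)→520, (D,nl)→820, (B,nl)→840; best=280 via (B,hash)
  {AD}: card=80; try (D,hash)→560, (A,hash)→560, (D,merge)→600, (A,merge)→600, (D,nl)→1640, (A,nl)→1640; best=560 via (D,hash)
  {ABD}: card=40; try (A,merge)→680, (A,hash)→780, (B,hash)→840, (A,nl)→1080, (B,merge)→1320, (B,nl)→2160; best=680 via (A,merge)

680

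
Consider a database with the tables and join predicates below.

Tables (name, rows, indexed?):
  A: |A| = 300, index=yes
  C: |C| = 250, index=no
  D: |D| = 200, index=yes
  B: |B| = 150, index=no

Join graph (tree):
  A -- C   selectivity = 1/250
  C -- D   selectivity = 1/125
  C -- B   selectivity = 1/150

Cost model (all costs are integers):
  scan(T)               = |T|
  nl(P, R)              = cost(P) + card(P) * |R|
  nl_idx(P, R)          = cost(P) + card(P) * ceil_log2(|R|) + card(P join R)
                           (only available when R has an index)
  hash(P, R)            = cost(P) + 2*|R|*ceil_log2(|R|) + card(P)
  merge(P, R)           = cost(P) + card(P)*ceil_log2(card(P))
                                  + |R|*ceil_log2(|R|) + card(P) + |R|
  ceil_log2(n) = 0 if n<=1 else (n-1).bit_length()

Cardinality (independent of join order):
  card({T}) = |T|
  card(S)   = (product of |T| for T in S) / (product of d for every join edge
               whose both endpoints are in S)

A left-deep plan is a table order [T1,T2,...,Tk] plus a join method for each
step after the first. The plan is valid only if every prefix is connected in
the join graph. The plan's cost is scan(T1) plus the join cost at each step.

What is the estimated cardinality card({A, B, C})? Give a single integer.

Tables in S: A(300), B(150), C(250)
Edges inside S: A-C(d=250), C-B(d=150)
numerator = 300 * 150 * 250 = 11250000
denominator = 250 * 150 = 37500
card(S) = 11250000 / 37500 = 300

300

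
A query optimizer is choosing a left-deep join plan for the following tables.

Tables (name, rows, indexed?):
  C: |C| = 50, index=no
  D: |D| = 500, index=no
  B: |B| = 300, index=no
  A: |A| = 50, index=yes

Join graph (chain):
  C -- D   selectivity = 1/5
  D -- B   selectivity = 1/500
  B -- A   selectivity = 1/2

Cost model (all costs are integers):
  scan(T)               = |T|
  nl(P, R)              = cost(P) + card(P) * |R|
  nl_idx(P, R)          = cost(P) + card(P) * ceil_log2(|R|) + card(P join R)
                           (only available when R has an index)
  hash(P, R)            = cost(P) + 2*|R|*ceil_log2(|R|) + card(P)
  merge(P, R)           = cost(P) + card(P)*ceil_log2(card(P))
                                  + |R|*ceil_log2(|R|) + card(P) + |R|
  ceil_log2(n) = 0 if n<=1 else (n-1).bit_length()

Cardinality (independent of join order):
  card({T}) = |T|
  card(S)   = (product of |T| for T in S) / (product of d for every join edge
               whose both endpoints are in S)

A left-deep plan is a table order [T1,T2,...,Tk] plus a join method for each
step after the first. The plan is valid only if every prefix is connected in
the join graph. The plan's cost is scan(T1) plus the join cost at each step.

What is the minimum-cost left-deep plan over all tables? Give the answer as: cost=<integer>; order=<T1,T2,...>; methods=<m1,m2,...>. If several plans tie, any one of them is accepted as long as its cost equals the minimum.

Selinger DP (subsets sized 1..n):
  {C}: scan cost=50, card=50
  {D}: scan cost=500, card=500
  {B}: scan cost=300, card=300
  {A}: scan cost=50, card=50
  {CD}: card=5000; try (C,hash)→1600, (D,merge)→5400, (C,merge)→5850, (D,hash)→9100, (D,nl)→25050, (C,nl)→25500; best=1600 via (C,hash)
  {BD}: card=300; try (B,hash)→6400, (D,merge)→8300, (B,merge)→8500, (D,hash)→9600, (D,nl)→150300, (B,nl)→150500; best=6400 via (B,hash)
  {AB}: card=7500; try (A,hash)→1200, (B,merge)→3400, (A,merge)→3650, (B,hash)→5500, (A,nl_idx)→9600, (B,nl)→15050 …(+1); best=1200 via (A,hash)
  {BCD}: card=3000; try (C,hash)→7300, (C,merge)→9750, (B,hash)→12000, (C,nl)→21400, (B,merge)→74600, (B,nl)→1501600; best=7300 via (C,hash)
  {ABD}: card=7500; try (A,hash)→7300, (A,merge)→9750, (A,nl_idx)→15700, (D,hash)→17700, (A,nl)→21400, (D,merge)→111200 …(+1); best=7300 via (A,hash)
  {ABCD}: card=75000; try (A,hash)→10900, (C,hash)→15400, (A,merge)→46650, (A,nl_idx)→100300, (C,merge)→112650, (A,nl)→157300 …(+1); best=10900 via (A,hash)

cost=10900; order=D,B,C,A; methods=hash,hash,hash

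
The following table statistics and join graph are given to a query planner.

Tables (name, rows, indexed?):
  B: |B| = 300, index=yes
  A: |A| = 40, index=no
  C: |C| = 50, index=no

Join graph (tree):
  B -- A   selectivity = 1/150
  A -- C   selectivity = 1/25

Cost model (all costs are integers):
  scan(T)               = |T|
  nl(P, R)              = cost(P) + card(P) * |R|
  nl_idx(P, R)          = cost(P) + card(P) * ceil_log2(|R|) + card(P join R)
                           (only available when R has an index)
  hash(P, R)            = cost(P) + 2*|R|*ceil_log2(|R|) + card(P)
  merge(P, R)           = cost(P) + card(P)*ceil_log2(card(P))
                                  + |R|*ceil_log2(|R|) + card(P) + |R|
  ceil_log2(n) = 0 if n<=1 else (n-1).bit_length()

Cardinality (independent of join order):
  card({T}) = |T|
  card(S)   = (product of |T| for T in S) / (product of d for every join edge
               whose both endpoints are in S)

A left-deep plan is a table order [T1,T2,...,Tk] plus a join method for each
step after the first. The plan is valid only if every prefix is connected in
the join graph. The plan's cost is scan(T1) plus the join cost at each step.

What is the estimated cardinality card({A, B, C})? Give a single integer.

Tables in S: A(40), B(300), C(50)
Edges inside S: B-A(d=150), A-C(d=25)
numerator = 40 * 300 * 50 = 600000
denominator = 150 * 25 = 3750
card(S) = 600000 / 3750 = 160

160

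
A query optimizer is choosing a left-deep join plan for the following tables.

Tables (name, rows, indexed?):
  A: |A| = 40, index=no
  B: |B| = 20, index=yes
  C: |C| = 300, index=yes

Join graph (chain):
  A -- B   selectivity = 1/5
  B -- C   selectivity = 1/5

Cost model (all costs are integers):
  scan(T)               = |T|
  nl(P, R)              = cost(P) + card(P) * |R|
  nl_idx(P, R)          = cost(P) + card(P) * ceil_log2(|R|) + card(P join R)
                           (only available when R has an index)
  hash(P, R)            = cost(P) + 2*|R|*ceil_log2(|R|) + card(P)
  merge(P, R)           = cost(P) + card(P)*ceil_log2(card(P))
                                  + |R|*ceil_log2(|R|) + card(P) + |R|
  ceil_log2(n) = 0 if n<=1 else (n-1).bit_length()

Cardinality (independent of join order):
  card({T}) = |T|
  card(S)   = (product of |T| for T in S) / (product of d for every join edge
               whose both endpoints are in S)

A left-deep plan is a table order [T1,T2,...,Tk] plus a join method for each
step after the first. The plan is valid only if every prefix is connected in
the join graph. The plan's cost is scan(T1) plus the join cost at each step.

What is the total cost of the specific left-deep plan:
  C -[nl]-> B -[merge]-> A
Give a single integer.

20980

step 1: scan C: cost=300, card=300
step 2: join B via nl
    card(P join B) = 300*20/(5) = 1200
    cost = 300 + 300*20 = 6300
step 3: join A via merge
    card(P join A) = 1200*40/(5) = 9600
    cost = 6300 + 1200*11 + 40*6 + 1200 + 40 = 20980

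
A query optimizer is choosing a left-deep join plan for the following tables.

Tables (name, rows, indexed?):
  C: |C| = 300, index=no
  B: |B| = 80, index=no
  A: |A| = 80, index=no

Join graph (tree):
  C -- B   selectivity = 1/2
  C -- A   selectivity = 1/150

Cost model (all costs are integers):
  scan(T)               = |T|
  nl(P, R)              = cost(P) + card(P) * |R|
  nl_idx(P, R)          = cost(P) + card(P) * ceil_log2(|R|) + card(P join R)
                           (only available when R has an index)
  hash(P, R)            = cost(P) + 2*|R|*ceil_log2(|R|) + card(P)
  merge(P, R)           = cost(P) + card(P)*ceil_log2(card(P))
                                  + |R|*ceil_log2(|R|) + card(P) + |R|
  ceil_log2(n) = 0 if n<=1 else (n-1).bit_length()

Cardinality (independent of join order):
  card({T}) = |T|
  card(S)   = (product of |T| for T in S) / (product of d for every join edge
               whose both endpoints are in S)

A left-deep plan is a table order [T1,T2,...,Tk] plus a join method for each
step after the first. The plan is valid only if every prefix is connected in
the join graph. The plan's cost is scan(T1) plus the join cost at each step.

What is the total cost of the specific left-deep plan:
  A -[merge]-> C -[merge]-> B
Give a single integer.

step 1: scan A: cost=80, card=80
step 2: join C via merge
    card(P join C) = 80*300/(150) = 160
    cost = 80 + 80*7 + 300*9 + 80 + 300 = 3720
step 3: join B via merge
    card(P join B) = 160*80/(2) = 6400
    cost = 3720 + 160*8 + 80*7 + 160 + 80 = 5800

5800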